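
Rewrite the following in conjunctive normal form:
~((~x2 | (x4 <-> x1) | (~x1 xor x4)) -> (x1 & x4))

(~x2 | ~x4 | x1) & (~x2 | ~x1 | x4) & (~x1 | ~x4)

~((~x2 | (x4 <-> x1) | (~x1 xor x4)) -> (x1 & x4))
≡ ~(~(~x2 | (x4 <-> x1) | (~x1 xor x4)) | (x1 & x4))   [eliminate ->]
≡ ~(~(~x2 | ((x4 -> x1) & (x1 -> x4)) | (~x1 xor x4)) | (x1 & x4))   [eliminate <->]
≡ ~(~(~x2 | ((~x4 | x1) & (x1 -> x4)) | (~x1 xor x4)) | (x1 & x4))   [eliminate ->]
≡ ~(~(~x2 | ((~x4 | x1) & (~x1 | x4)) | (~x1 xor x4)) | (x1 & x4))   [eliminate ->]
≡ ~(~(~x2 | ((~x4 | x1) & (~x1 | x4)) | ((~x1 | x4) & ~(~x1 & x4))) | (x1 & x4))   [expand xor]
≡ ~~(~x2 | ((~x4 | x1) & (~x1 | x4)) | ((~x1 | x4) & ~(~x1 & x4))) & ~(x1 & x4)   [De Morgan]
≡ (~x2 | ((~x4 | x1) & (~x1 | x4)) | ((~x1 | x4) & ~(~x1 & x4))) & ~(x1 & x4)   [double negation]
≡ (~x2 | ((~x4 | x1) & (~x1 | x4)) | ((~x1 | x4) & (~~x1 | ~x4))) & ~(x1 & x4)   [De Morgan]
≡ (~x2 | ((~x4 | x1) & (~x1 | x4)) | ((~x1 | x4) & (x1 | ~x4))) & ~(x1 & x4)   [double negation]
≡ (~x2 | ((~x4 | x1) & (~x1 | x4)) | ((~x1 | x4) & (x1 | ~x4))) & (~x1 | ~x4)   [De Morgan]
≡ (~x2 | ~x4 | x1 | ~x1 | x4) & (~x2 | ~x4 | x1 | x1 | ~x4) & (~x2 | ~x1 | x4 | ~x1 | x4) & (~x2 | ~x1 | x4 | x1 | ~x4) & (~x1 | ~x4)   [distribute | over &]
≡ (~x2 | ~x4 | x1) & (~x2 | ~x1 | x4) & (~x1 | ~x4)   [simplify]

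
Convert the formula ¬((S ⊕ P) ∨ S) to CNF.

¬((S ⊕ P) ∨ S)
≡ ¬((S ∨ P) ∧ ¬(S ∧ P) ∨ S)   [expand ⊕]
≡ ¬((S ∨ P) ∧ ¬(S ∧ P)) ∧ ¬S   [De Morgan]
≡ (¬(S ∨ P) ∨ ¬¬(S ∧ P)) ∧ ¬S   [De Morgan]
≡ (¬S ∧ ¬P ∨ ¬¬(S ∧ P)) ∧ ¬S   [De Morgan]
≡ (¬S ∧ ¬P ∨ S ∧ P) ∧ ¬S   [double negation]
≡ (¬S ∨ S) ∧ (¬S ∨ P) ∧ (¬P ∨ S) ∧ (¬P ∨ P) ∧ ¬S   [distribute ∨ over ∧]
≡ (¬P ∨ S) ∧ ¬S   [simplify]

(¬P ∨ S) ∧ ¬S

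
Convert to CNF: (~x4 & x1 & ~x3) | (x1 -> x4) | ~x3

(~x4 & x1 & ~x3) | (x1 -> x4) | ~x3
≡ (~x4 & x1 & ~x3) | ~x1 | x4 | ~x3
≡ (~x4 | ~x1 | x4 | ~x3) & (x1 | ~x1 | x4 | ~x3) & (~x3 | ~x1 | x4 | ~x3)
≡ ~x3 | ~x1 | x4

~x3 | ~x1 | x4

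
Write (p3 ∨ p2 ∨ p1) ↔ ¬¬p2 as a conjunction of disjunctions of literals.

(¬p3 ∨ p2) ∧ (¬p1 ∨ p2)

(p3 ∨ p2 ∨ p1) ↔ ¬¬p2
≡ ((p3 ∨ p2 ∨ p1) → ¬¬p2) ∧ (¬¬p2 → (p3 ∨ p2 ∨ p1))   (eliminate ↔)
≡ (¬(p3 ∨ p2 ∨ p1) ∨ ¬¬p2) ∧ (¬¬p2 → (p3 ∨ p2 ∨ p1))   (eliminate →)
≡ (¬(p3 ∨ p2 ∨ p1) ∨ ¬¬p2) ∧ (¬¬¬p2 ∨ p3 ∨ p2 ∨ p1)   (eliminate →)
≡ ((¬p3 ∧ ¬p2 ∧ ¬p1) ∨ ¬¬p2) ∧ (¬¬¬p2 ∨ p3 ∨ p2 ∨ p1)   (De Morgan)
≡ ((¬p3 ∧ ¬p2 ∧ ¬p1) ∨ p2) ∧ (¬¬¬p2 ∨ p3 ∨ p2 ∨ p1)   (double negation)
≡ ((¬p3 ∧ ¬p2 ∧ ¬p1) ∨ p2) ∧ (¬p2 ∨ p3 ∨ p2 ∨ p1)   (double negation)
≡ (¬p3 ∨ p2) ∧ (¬p2 ∨ p2) ∧ (¬p1 ∨ p2) ∧ (¬p2 ∨ p3 ∨ p2 ∨ p1)   (distribute ∨ over ∧)
≡ (¬p3 ∨ p2) ∧ (¬p1 ∨ p2)   (simplify)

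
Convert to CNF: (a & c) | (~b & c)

(a | ~b) & c

(a & c) | (~b & c)
= (a | ~b) & (a | c) & (c | ~b) & (c | c)   (distribute | over &)
= (a | ~b) & c   (simplify)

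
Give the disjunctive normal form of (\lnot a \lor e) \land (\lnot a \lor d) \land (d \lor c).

(\lnot a \lor e) \land (\lnot a \lor d) \land (d \lor c)
≡ (\lnot a \land \lnot a \land d) \lor (\lnot a \land \lnot a \land c) \lor (\lnot a \land d \land d) \lor (\lnot a \land d \land c) \lor (e \land \lnot a \land d) \lor (e \land \lnot a \land c) \lor (e \land d \land d) \lor (e \land d \land c)   [distribute \land over \lor]
≡ (\lnot a \land d) \lor (\lnot a \land c) \lor (e \land d)   [simplify]

(\lnot a \land d) \lor (\lnot a \land c) \lor (e \land d)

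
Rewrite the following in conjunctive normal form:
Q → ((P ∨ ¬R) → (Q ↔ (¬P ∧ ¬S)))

(¬Q ∨ ¬P) ∧ (¬Q ∨ R ∨ ¬S)

Q → ((P ∨ ¬R) → (Q ↔ (¬P ∧ ¬S)))
≡ ¬Q ∨ ((P ∨ ¬R) → (Q ↔ (¬P ∧ ¬S)))   [eliminate →]
≡ ¬Q ∨ ¬(P ∨ ¬R) ∨ (Q ↔ (¬P ∧ ¬S))   [eliminate →]
≡ ¬Q ∨ ¬(P ∨ ¬R) ∨ ((Q → (¬P ∧ ¬S)) ∧ ((¬P ∧ ¬S) → Q))   [eliminate ↔]
≡ ¬Q ∨ ¬(P ∨ ¬R) ∨ ((¬Q ∨ (¬P ∧ ¬S)) ∧ ((¬P ∧ ¬S) → Q))   [eliminate →]
≡ ¬Q ∨ ¬(P ∨ ¬R) ∨ ((¬Q ∨ (¬P ∧ ¬S)) ∧ (¬(¬P ∧ ¬S) ∨ Q))   [eliminate →]
≡ ¬Q ∨ (¬P ∧ ¬¬R) ∨ ((¬Q ∨ (¬P ∧ ¬S)) ∧ (¬(¬P ∧ ¬S) ∨ Q))   [De Morgan]
≡ ¬Q ∨ (¬P ∧ R) ∨ ((¬Q ∨ (¬P ∧ ¬S)) ∧ (¬(¬P ∧ ¬S) ∨ Q))   [double negation]
≡ ¬Q ∨ (¬P ∧ R) ∨ ((¬Q ∨ (¬P ∧ ¬S)) ∧ (¬¬P ∨ ¬¬S ∨ Q))   [De Morgan]
≡ ¬Q ∨ (¬P ∧ R) ∨ ((¬Q ∨ (¬P ∧ ¬S)) ∧ (P ∨ ¬¬S ∨ Q))   [double negation]
≡ ¬Q ∨ (¬P ∧ R) ∨ ((¬Q ∨ (¬P ∧ ¬S)) ∧ (P ∨ S ∨ Q))   [double negation]
≡ (¬Q ∨ ¬P ∨ ¬Q ∨ ¬P) ∧ (¬Q ∨ ¬P ∨ ¬Q ∨ ¬S) ∧ (¬Q ∨ ¬P ∨ P ∨ S ∨ Q) ∧ (¬Q ∨ R ∨ ¬Q ∨ ¬P) ∧ (¬Q ∨ R ∨ ¬Q ∨ ¬S) ∧ (¬Q ∨ R ∨ P ∨ S ∨ Q)   [distribute ∨ over ∧]
≡ (¬Q ∨ ¬P) ∧ (¬Q ∨ R ∨ ¬S)   [simplify]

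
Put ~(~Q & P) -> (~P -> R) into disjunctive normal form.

P | R

~(~Q & P) -> (~P -> R)
≡ ~~(~Q & P) | (~P -> R)   — eliminate ->
≡ ~~(~Q & P) | ~~P | R   — eliminate ->
≡ (~Q & P) | ~~P | R   — double negation
≡ (~Q & P) | P | R   — double negation
≡ P | R   — simplify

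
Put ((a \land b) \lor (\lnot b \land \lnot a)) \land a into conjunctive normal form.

((a \land b) \lor (\lnot b \land \lnot a)) \land a
⇔ (a \lor \lnot b) \land (a \lor \lnot a) \land (b \lor \lnot b) \land (b \lor \lnot a) \land a   — distribute \lor over \land
⇔ (b \lor \lnot a) \land a   — simplify

(b \lor \lnot a) \land a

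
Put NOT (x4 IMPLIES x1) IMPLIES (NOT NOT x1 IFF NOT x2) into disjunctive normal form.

NOT (x4 IMPLIES x1) IMPLIES (NOT NOT x1 IFF NOT x2)
⇔ NOT NOT (x4 IMPLIES x1) OR (NOT NOT x1 IFF NOT x2)   [eliminate IMPLIES]
⇔ NOT NOT (NOT x4 OR x1) OR (NOT NOT x1 IFF NOT x2)   [eliminate IMPLIES]
⇔ NOT NOT (NOT x4 OR x1) OR ((NOT NOT x1 IMPLIES NOT x2) AND (NOT x2 IMPLIES NOT NOT x1))   [eliminate IFF]
⇔ NOT NOT (NOT x4 OR x1) OR ((NOT NOT NOT x1 OR NOT x2) AND (NOT x2 IMPLIES NOT NOT x1))   [eliminate IMPLIES]
⇔ NOT NOT (NOT x4 OR x1) OR ((NOT NOT NOT x1 OR NOT x2) AND (NOT NOT x2 OR NOT NOT x1))   [eliminate IMPLIES]
⇔ NOT x4 OR x1 OR ((NOT NOT NOT x1 OR NOT x2) AND (NOT NOT x2 OR NOT NOT x1))   [double negation]
⇔ NOT x4 OR x1 OR ((NOT x1 OR NOT x2) AND (NOT NOT x2 OR NOT NOT x1))   [double negation]
⇔ NOT x4 OR x1 OR ((NOT x1 OR NOT x2) AND (x2 OR NOT NOT x1))   [double negation]
⇔ NOT x4 OR x1 OR ((NOT x1 OR NOT x2) AND (x2 OR x1))   [double negation]
⇔ NOT x4 OR x1 OR (NOT x1 AND x2) OR (NOT x1 AND x1) OR (NOT x2 AND x2) OR (NOT x2 AND x1)   [distribute AND over OR]
⇔ NOT x4 OR x1 OR (NOT x1 AND x2)   [simplify]

NOT x4 OR x1 OR (NOT x1 AND x2)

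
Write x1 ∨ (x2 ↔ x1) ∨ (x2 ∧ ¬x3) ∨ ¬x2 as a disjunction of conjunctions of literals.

x1 ∨ (x2 ∧ ¬x3) ∨ ¬x2

x1 ∨ (x2 ↔ x1) ∨ (x2 ∧ ¬x3) ∨ ¬x2
⇔ x1 ∨ ((x2 → x1) ∧ (x1 → x2)) ∨ (x2 ∧ ¬x3) ∨ ¬x2
⇔ x1 ∨ ((¬x2 ∨ x1) ∧ (x1 → x2)) ∨ (x2 ∧ ¬x3) ∨ ¬x2
⇔ x1 ∨ ((¬x2 ∨ x1) ∧ (¬x1 ∨ x2)) ∨ (x2 ∧ ¬x3) ∨ ¬x2
⇔ x1 ∨ (¬x2 ∧ ¬x1) ∨ (¬x2 ∧ x2) ∨ (x1 ∧ ¬x1) ∨ (x1 ∧ x2) ∨ (x2 ∧ ¬x3) ∨ ¬x2
⇔ x1 ∨ (x2 ∧ ¬x3) ∨ ¬x2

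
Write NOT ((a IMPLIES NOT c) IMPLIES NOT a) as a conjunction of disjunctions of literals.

NOT ((a IMPLIES NOT c) IMPLIES NOT a)
≡ NOT (NOT (a IMPLIES NOT c) OR NOT a)   [eliminate IMPLIES]
≡ NOT (NOT (NOT a OR NOT c) OR NOT a)   [eliminate IMPLIES]
≡ NOT NOT (NOT a OR NOT c) AND NOT NOT a   [De Morgan]
≡ (NOT a OR NOT c) AND NOT NOT a   [double negation]
≡ (NOT a OR NOT c) AND a   [double negation]

(NOT a OR NOT c) AND a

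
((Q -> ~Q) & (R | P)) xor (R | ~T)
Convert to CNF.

((Q -> ~Q) & (R | P)) xor (R | ~T)
≡ (((Q -> ~Q) & (R | P)) | R | ~T) & ~((Q -> ~Q) & (R | P) & (R | ~T))   [expand xor]
≡ (((~Q | ~Q) & (R | P)) | R | ~T) & ~((Q -> ~Q) & (R | P) & (R | ~T))   [eliminate ->]
≡ (((~Q | ~Q) & (R | P)) | R | ~T) & ~((~Q | ~Q) & (R | P) & (R | ~T))   [eliminate ->]
≡ (((~Q | ~Q) & (R | P)) | R | ~T) & (~(~Q | ~Q) | ~(R | P) | ~(R | ~T))   [De Morgan]
≡ (((~Q | ~Q) & (R | P)) | R | ~T) & ((~~Q & ~~Q) | ~(R | P) | ~(R | ~T))   [De Morgan]
≡ (((~Q | ~Q) & (R | P)) | R | ~T) & ((Q & ~~Q) | ~(R | P) | ~(R | ~T))   [double negation]
≡ (((~Q | ~Q) & (R | P)) | R | ~T) & ((Q & Q) | ~(R | P) | ~(R | ~T))   [double negation]
≡ (((~Q | ~Q) & (R | P)) | R | ~T) & ((Q & Q) | (~R & ~P) | ~(R | ~T))   [De Morgan]
≡ (((~Q | ~Q) & (R | P)) | R | ~T) & ((Q & Q) | (~R & ~P) | (~R & ~~T))   [De Morgan]
≡ (((~Q | ~Q) & (R | P)) | R | ~T) & ((Q & Q) | (~R & ~P) | (~R & T))   [double negation]
≡ (~Q | ~Q | R | ~T) & (R | P | R | ~T) & (Q | ~R | ~R) & (Q | ~R | T) & (Q | ~P | ~R) & (Q | ~P | T) & (Q | ~R | ~R) & (Q | ~R | T) & (Q | ~P | ~R) & (Q | ~P | T)   [distribute | over &]
≡ (~Q | R | ~T) & (R | P | ~T) & (Q | ~R) & (Q | ~P | T)   [simplify]

(~Q | R | ~T) & (R | P | ~T) & (Q | ~R) & (Q | ~P | T)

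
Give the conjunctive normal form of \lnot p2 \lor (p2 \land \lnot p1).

\lnot p2 \lor \lnot p1

\lnot p2 \lor (p2 \land \lnot p1)
⇔ (\lnot p2 \lor p2) \land (\lnot p2 \lor \lnot p1)   — distribute \lor over \land
⇔ \lnot p2 \lor \lnot p1   — simplify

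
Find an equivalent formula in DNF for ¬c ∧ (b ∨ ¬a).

(¬c ∧ b) ∨ (¬c ∧ ¬a)

¬c ∧ (b ∨ ¬a)
⇔ (¬c ∧ b) ∨ (¬c ∧ ¬a)   (distribute ∧ over ∨)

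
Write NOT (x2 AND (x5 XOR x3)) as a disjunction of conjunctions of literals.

NOT x2 OR (NOT x5 AND NOT x3) OR (x3 AND x5)

NOT (x2 AND (x5 XOR x3))
= NOT (x2 AND ((x5 AND NOT x3) OR (NOT x5 AND x3)))   [expand XOR]
= NOT x2 OR NOT ((x5 AND NOT x3) OR (NOT x5 AND x3))   [De Morgan]
= NOT x2 OR (NOT (x5 AND NOT x3) AND NOT (NOT x5 AND x3))   [De Morgan]
= NOT x2 OR ((NOT x5 OR NOT NOT x3) AND NOT (NOT x5 AND x3))   [De Morgan]
= NOT x2 OR ((NOT x5 OR x3) AND NOT (NOT x5 AND x3))   [double negation]
= NOT x2 OR ((NOT x5 OR x3) AND (NOT NOT x5 OR NOT x3))   [De Morgan]
= NOT x2 OR ((NOT x5 OR x3) AND (x5 OR NOT x3))   [double negation]
= NOT x2 OR (NOT x5 AND x5) OR (NOT x5 AND NOT x3) OR (x3 AND x5) OR (x3 AND NOT x3)   [distribute AND over OR]
= NOT x2 OR (NOT x5 AND NOT x3) OR (x3 AND x5)   [simplify]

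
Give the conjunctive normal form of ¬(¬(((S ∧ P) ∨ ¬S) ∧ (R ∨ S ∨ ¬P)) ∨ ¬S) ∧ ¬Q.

(P ∨ ¬S) ∧ S ∧ ¬Q

¬(¬(((S ∧ P) ∨ ¬S) ∧ (R ∨ S ∨ ¬P)) ∨ ¬S) ∧ ¬Q
⇔ ¬¬(((S ∧ P) ∨ ¬S) ∧ (R ∨ S ∨ ¬P)) ∧ ¬¬S ∧ ¬Q   — De Morgan
⇔ ((S ∧ P) ∨ ¬S) ∧ (R ∨ S ∨ ¬P) ∧ ¬¬S ∧ ¬Q   — double negation
⇔ ((S ∧ P) ∨ ¬S) ∧ (R ∨ S ∨ ¬P) ∧ S ∧ ¬Q   — double negation
⇔ (S ∨ ¬S) ∧ (P ∨ ¬S) ∧ (R ∨ S ∨ ¬P) ∧ S ∧ ¬Q   — distribute ∨ over ∧
⇔ (P ∨ ¬S) ∧ S ∧ ¬Q   — simplify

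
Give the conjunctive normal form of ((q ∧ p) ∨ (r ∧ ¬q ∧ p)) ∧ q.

p ∧ q

((q ∧ p) ∨ (r ∧ ¬q ∧ p)) ∧ q
≡ (q ∨ r) ∧ (q ∨ ¬q) ∧ (q ∨ p) ∧ (p ∨ r) ∧ (p ∨ ¬q) ∧ (p ∨ p) ∧ q   (distribute ∨ over ∧)
≡ p ∧ q   (simplify)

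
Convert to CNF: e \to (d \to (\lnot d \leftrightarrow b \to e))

\lnot e \lor \lnot d

e \to (d \to (\lnot d \leftrightarrow b \to e))
≡ \lnot e \lor (d \to (\lnot d \leftrightarrow b \to e))   [eliminate \to]
≡ \lnot e \lor \lnot d \lor (\lnot d \leftrightarrow b \to e)   [eliminate \to]
≡ \lnot e \lor \lnot d \lor (\lnot d \to (b \to e)) \land ((b \to e) \to \lnot d)   [eliminate \leftrightarrow]
≡ \lnot e \lor \lnot d \lor (\lnot \lnot d \lor (b \to e)) \land ((b \to e) \to \lnot d)   [eliminate \to]
≡ \lnot e \lor \lnot d \lor (\lnot \lnot d \lor \lnot b \lor e) \land ((b \to e) \to \lnot d)   [eliminate \to]
≡ \lnot e \lor \lnot d \lor (\lnot \lnot d \lor \lnot b \lor e) \land (\lnot (b \to e) \lor \lnot d)   [eliminate \to]
≡ \lnot e \lor \lnot d \lor (\lnot \lnot d \lor \lnot b \lor e) \land (\lnot (\lnot b \lor e) \lor \lnot d)   [eliminate \to]
≡ \lnot e \lor \lnot d \lor (d \lor \lnot b \lor e) \land (\lnot (\lnot b \lor e) \lor \lnot d)   [double negation]
≡ \lnot e \lor \lnot d \lor (d \lor \lnot b \lor e) \land (\lnot \lnot b \land \lnot e \lor \lnot d)   [De Morgan]
≡ \lnot e \lor \lnot d \lor (d \lor \lnot b \lor e) \land (b \land \lnot e \lor \lnot d)   [double negation]
≡ (\lnot e \lor \lnot d \lor d \lor \lnot b \lor e) \land (\lnot e \lor \lnot d \lor b \lor \lnot d) \land (\lnot e \lor \lnot d \lor \lnot e \lor \lnot d)   [distribute \lor over \land]
≡ \lnot e \lor \lnot d   [simplify]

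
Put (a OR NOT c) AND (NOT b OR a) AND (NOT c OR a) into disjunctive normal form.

(a OR NOT c) AND (NOT b OR a) AND (NOT c OR a)
≡ (a AND NOT b AND NOT c) OR (a AND NOT b AND a) OR (a AND a AND NOT c) OR (a AND a AND a) OR (NOT c AND NOT b AND NOT c) OR (NOT c AND NOT b AND a) OR (NOT c AND a AND NOT c) OR (NOT c AND a AND a)   [distribute AND over OR]
≡ a OR (NOT c AND NOT b)   [simplify]

a OR (NOT c AND NOT b)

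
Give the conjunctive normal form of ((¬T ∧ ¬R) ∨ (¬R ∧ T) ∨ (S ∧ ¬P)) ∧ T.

((¬T ∧ ¬R) ∨ (¬R ∧ T) ∨ (S ∧ ¬P)) ∧ T
= (¬T ∨ ¬R ∨ S) ∧ (¬T ∨ ¬R ∨ ¬P) ∧ (¬T ∨ T ∨ S) ∧ (¬T ∨ T ∨ ¬P) ∧ (¬R ∨ ¬R ∨ S) ∧ (¬R ∨ ¬R ∨ ¬P) ∧ (¬R ∨ T ∨ S) ∧ (¬R ∨ T ∨ ¬P) ∧ T
= (¬R ∨ S) ∧ (¬R ∨ ¬P) ∧ T

(¬R ∨ S) ∧ (¬R ∨ ¬P) ∧ T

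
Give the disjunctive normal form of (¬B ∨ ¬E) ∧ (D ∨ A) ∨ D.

¬B ∧ A ∨ ¬E ∧ A ∨ D

(¬B ∨ ¬E) ∧ (D ∨ A) ∨ D
≡ ¬B ∧ D ∨ ¬B ∧ A ∨ ¬E ∧ D ∨ ¬E ∧ A ∨ D
≡ ¬B ∧ A ∨ ¬E ∧ A ∨ D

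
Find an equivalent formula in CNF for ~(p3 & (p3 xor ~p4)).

~(p3 & (p3 xor ~p4))
≡ ~(p3 & (p3 | ~p4) & ~(p3 & ~p4))   — expand xor
≡ ~p3 | ~(p3 | ~p4) | ~~(p3 & ~p4)   — De Morgan
≡ ~p3 | (~p3 & ~~p4) | ~~(p3 & ~p4)   — De Morgan
≡ ~p3 | (~p3 & p4) | ~~(p3 & ~p4)   — double negation
≡ ~p3 | (~p3 & p4) | (p3 & ~p4)   — double negation
≡ (~p3 | ~p3 | p3) & (~p3 | ~p3 | ~p4) & (~p3 | p4 | p3) & (~p3 | p4 | ~p4)   — distribute | over &
≡ ~p3 | ~p4   — simplify

~p3 | ~p4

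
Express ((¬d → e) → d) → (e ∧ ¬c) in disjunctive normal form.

(e ∧ ¬d) ∨ (e ∧ ¬c)

((¬d → e) → d) → (e ∧ ¬c)
≡ ¬((¬d → e) → d) ∨ (e ∧ ¬c)   [eliminate →]
≡ ¬(¬(¬d → e) ∨ d) ∨ (e ∧ ¬c)   [eliminate →]
≡ ¬(¬(¬¬d ∨ e) ∨ d) ∨ (e ∧ ¬c)   [eliminate →]
≡ (¬¬(¬¬d ∨ e) ∧ ¬d) ∨ (e ∧ ¬c)   [De Morgan]
≡ ((¬¬d ∨ e) ∧ ¬d) ∨ (e ∧ ¬c)   [double negation]
≡ ((d ∨ e) ∧ ¬d) ∨ (e ∧ ¬c)   [double negation]
≡ (d ∧ ¬d) ∨ (e ∧ ¬d) ∨ (e ∧ ¬c)   [distribute ∧ over ∨]
≡ (e ∧ ¬d) ∨ (e ∧ ¬c)   [simplify]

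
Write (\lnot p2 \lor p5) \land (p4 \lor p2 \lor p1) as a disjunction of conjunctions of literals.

(\lnot p2 \lor p5) \land (p4 \lor p2 \lor p1)
= \lnot p2 \land p4 \lor \lnot p2 \land p2 \lor \lnot p2 \land p1 \lor p5 \land p4 \lor p5 \land p2 \lor p5 \land p1
= \lnot p2 \land p4 \lor \lnot p2 \land p1 \lor p5 \land p4 \lor p5 \land p2 \lor p5 \land p1

\lnot p2 \land p4 \lor \lnot p2 \land p1 \lor p5 \land p4 \lor p5 \land p2 \lor p5 \land p1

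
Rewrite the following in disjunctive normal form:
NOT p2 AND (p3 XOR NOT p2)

NOT p2 AND (p3 XOR NOT p2)
⇔ NOT p2 AND ((p3 AND NOT NOT p2) OR (NOT p3 AND NOT p2))   [expand XOR]
⇔ NOT p2 AND ((p3 AND p2) OR (NOT p3 AND NOT p2))   [double negation]
⇔ (NOT p2 AND p3 AND p2) OR (NOT p2 AND NOT p3 AND NOT p2)   [distribute AND over OR]
⇔ NOT p2 AND NOT p3   [simplify]

NOT p2 AND NOT p3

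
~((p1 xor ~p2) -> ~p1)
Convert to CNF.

~((p1 xor ~p2) -> ~p1)
≡ ~(~(p1 xor ~p2) | ~p1)   [eliminate ->]
≡ ~(~((p1 | ~p2) & ~(p1 & ~p2)) | ~p1)   [expand xor]
≡ ~~((p1 | ~p2) & ~(p1 & ~p2)) & ~~p1   [De Morgan]
≡ (p1 | ~p2) & ~(p1 & ~p2) & ~~p1   [double negation]
≡ (p1 | ~p2) & (~p1 | ~~p2) & ~~p1   [De Morgan]
≡ (p1 | ~p2) & (~p1 | p2) & ~~p1   [double negation]
≡ (p1 | ~p2) & (~p1 | p2) & p1   [double negation]
≡ (~p1 | p2) & p1   [simplify]

(~p1 | p2) & p1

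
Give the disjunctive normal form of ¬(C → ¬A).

C ∧ A

¬(C → ¬A)
≡ ¬(¬C ∨ ¬A)   (eliminate →)
≡ ¬¬C ∧ ¬¬A   (De Morgan)
≡ C ∧ ¬¬A   (double negation)
≡ C ∧ A   (double negation)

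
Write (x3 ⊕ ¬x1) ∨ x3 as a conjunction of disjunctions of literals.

x3 ∨ ¬x1

(x3 ⊕ ¬x1) ∨ x3
≡ ((x3 ∨ ¬x1) ∧ ¬(x3 ∧ ¬x1)) ∨ x3
≡ ((x3 ∨ ¬x1) ∧ (¬x3 ∨ ¬¬x1)) ∨ x3
≡ ((x3 ∨ ¬x1) ∧ (¬x3 ∨ x1)) ∨ x3
≡ (x3 ∨ ¬x1 ∨ x3) ∧ (¬x3 ∨ x1 ∨ x3)
≡ x3 ∨ ¬x1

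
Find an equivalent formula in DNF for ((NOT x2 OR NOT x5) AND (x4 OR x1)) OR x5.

(NOT x2 AND x4) OR (NOT x2 AND x1) OR (NOT x5 AND x4) OR (NOT x5 AND x1) OR x5

((NOT x2 OR NOT x5) AND (x4 OR x1)) OR x5
= (NOT x2 AND x4) OR (NOT x2 AND x1) OR (NOT x5 AND x4) OR (NOT x5 AND x1) OR x5   (distribute AND over OR)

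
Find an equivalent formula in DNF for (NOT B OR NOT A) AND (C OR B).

(NOT B AND C) OR (NOT A AND C) OR (NOT A AND B)

(NOT B OR NOT A) AND (C OR B)
≡ (NOT B AND C) OR (NOT B AND B) OR (NOT A AND C) OR (NOT A AND B)   — distribute AND over OR
≡ (NOT B AND C) OR (NOT A AND C) OR (NOT A AND B)   — simplify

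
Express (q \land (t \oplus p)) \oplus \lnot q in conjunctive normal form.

(t \lor p \lor \lnot q) \land (\lnot t \lor \lnot p \lor \lnot q)

(q \land (t \oplus p)) \oplus \lnot q
= ((q \land (t \oplus p)) \lor \lnot q) \land \lnot (q \land (t \oplus p) \land \lnot q)
= ((q \land (t \lor p) \land \lnot (t \land p)) \lor \lnot q) \land \lnot (q \land (t \oplus p) \land \lnot q)
= ((q \land (t \lor p) \land \lnot (t \land p)) \lor \lnot q) \land \lnot (q \land (t \lor p) \land \lnot (t \land p) \land \lnot q)
= ((q \land (t \lor p) \land (\lnot t \lor \lnot p)) \lor \lnot q) \land \lnot (q \land (t \lor p) \land \lnot (t \land p) \land \lnot q)
= ((q \land (t \lor p) \land (\lnot t \lor \lnot p)) \lor \lnot q) \land (\lnot q \lor \lnot (t \lor p) \lor \lnot \lnot (t \land p) \lor \lnot \lnot q)
= ((q \land (t \lor p) \land (\lnot t \lor \lnot p)) \lor \lnot q) \land (\lnot q \lor (\lnot t \land \lnot p) \lor \lnot \lnot (t \land p) \lor \lnot \lnot q)
= ((q \land (t \lor p) \land (\lnot t \lor \lnot p)) \lor \lnot q) \land (\lnot q \lor (\lnot t \land \lnot p) \lor (t \land p) \lor \lnot \lnot q)
= ((q \land (t \lor p) \land (\lnot t \lor \lnot p)) \lor \lnot q) \land (\lnot q \lor (\lnot t \land \lnot p) \lor (t \land p) \lor q)
= (q \lor \lnot q) \land (t \lor p \lor \lnot q) \land (\lnot t \lor \lnot p \lor \lnot q) \land (\lnot q \lor \lnot t \lor t \lor q) \land (\lnot q \lor \lnot t \lor p \lor q) \land (\lnot q \lor \lnot p \lor t \lor q) \land (\lnot q \lor \lnot p \lor p \lor q)
= (t \lor p \lor \lnot q) \land (\lnot t \lor \lnot p \lor \lnot q)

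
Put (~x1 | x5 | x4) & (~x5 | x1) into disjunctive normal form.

(~x1 & ~x5) | (x5 & x1) | (x4 & ~x5) | (x4 & x1)

(~x1 | x5 | x4) & (~x5 | x1)
= (~x1 & ~x5) | (~x1 & x1) | (x5 & ~x5) | (x5 & x1) | (x4 & ~x5) | (x4 & x1)   [distribute & over |]
= (~x1 & ~x5) | (x5 & x1) | (x4 & ~x5) | (x4 & x1)   [simplify]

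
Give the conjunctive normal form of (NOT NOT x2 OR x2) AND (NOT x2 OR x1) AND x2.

x2 AND (NOT x2 OR x1)

(NOT NOT x2 OR x2) AND (NOT x2 OR x1) AND x2
≡ (x2 OR x2) AND (NOT x2 OR x1) AND x2
≡ x2 AND (NOT x2 OR x1)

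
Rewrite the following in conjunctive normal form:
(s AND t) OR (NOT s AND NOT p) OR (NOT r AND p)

(s AND t) OR (NOT s AND NOT p) OR (NOT r AND p)
≡ (s OR NOT s OR NOT r) AND (s OR NOT s OR p) AND (s OR NOT p OR NOT r) AND (s OR NOT p OR p) AND (t OR NOT s OR NOT r) AND (t OR NOT s OR p) AND (t OR NOT p OR NOT r) AND (t OR NOT p OR p)   [distribute OR over AND]
≡ (s OR NOT p OR NOT r) AND (t OR NOT s OR NOT r) AND (t OR NOT s OR p) AND (t OR NOT p OR NOT r)   [simplify]

(s OR NOT p OR NOT r) AND (t OR NOT s OR NOT r) AND (t OR NOT s OR p) AND (t OR NOT p OR NOT r)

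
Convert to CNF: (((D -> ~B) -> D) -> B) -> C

(D | C) & (~B | C)

(((D -> ~B) -> D) -> B) -> C
= ~(((D -> ~B) -> D) -> B) | C   [eliminate ->]
= ~(~((D -> ~B) -> D) | B) | C   [eliminate ->]
= ~(~(~(D -> ~B) | D) | B) | C   [eliminate ->]
= ~(~(~(~D | ~B) | D) | B) | C   [eliminate ->]
= (~~(~(~D | ~B) | D) & ~B) | C   [De Morgan]
= ((~(~D | ~B) | D) & ~B) | C   [double negation]
= (((~~D & ~~B) | D) & ~B) | C   [De Morgan]
= (((D & ~~B) | D) & ~B) | C   [double negation]
= (((D & B) | D) & ~B) | C   [double negation]
= (D | D | C) & (B | D | C) & (~B | C)   [distribute | over &]
= (D | C) & (~B | C)   [simplify]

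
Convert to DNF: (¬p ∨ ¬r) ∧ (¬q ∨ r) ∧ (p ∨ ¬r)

¬r ∧ ¬q

(¬p ∨ ¬r) ∧ (¬q ∨ r) ∧ (p ∨ ¬r)
≡ (¬p ∧ ¬q ∧ p) ∨ (¬p ∧ ¬q ∧ ¬r) ∨ (¬p ∧ r ∧ p) ∨ (¬p ∧ r ∧ ¬r) ∨ (¬r ∧ ¬q ∧ p) ∨ (¬r ∧ ¬q ∧ ¬r) ∨ (¬r ∧ r ∧ p) ∨ (¬r ∧ r ∧ ¬r)   [distribute ∧ over ∨]
≡ ¬r ∧ ¬q   [simplify]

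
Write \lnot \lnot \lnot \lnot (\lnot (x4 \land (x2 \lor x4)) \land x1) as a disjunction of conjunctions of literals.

\lnot x4 \land x1

\lnot \lnot \lnot \lnot (\lnot (x4 \land (x2 \lor x4)) \land x1)
⇔ \lnot \lnot (\lnot (x4 \land (x2 \lor x4)) \land x1)   (double negation)
⇔ \lnot (x4 \land (x2 \lor x4)) \land x1   (double negation)
⇔ (\lnot x4 \lor \lnot (x2 \lor x4)) \land x1   (De Morgan)
⇔ (\lnot x4 \lor \lnot x2 \land \lnot x4) \land x1   (De Morgan)
⇔ \lnot x4 \land x1 \lor \lnot x2 \land \lnot x4 \land x1   (distribute \land over \lor)
⇔ \lnot x4 \land x1   (simplify)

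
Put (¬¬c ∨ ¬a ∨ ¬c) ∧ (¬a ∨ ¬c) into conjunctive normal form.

¬a ∨ ¬c

(¬¬c ∨ ¬a ∨ ¬c) ∧ (¬a ∨ ¬c)
= (c ∨ ¬a ∨ ¬c) ∧ (¬a ∨ ¬c)   — double negation
= ¬a ∨ ¬c   — simplify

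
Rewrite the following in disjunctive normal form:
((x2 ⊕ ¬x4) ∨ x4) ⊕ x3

(¬x2 ∧ ¬x4 ∧ ¬x3) ∨ (x4 ∧ ¬x3) ∨ (¬x4 ∧ x2 ∧ x3)

((x2 ⊕ ¬x4) ∨ x4) ⊕ x3
≡ (((x2 ⊕ ¬x4) ∨ x4) ∧ ¬x3) ∨ (¬((x2 ⊕ ¬x4) ∨ x4) ∧ x3)   [expand ⊕]
≡ (((x2 ∧ ¬¬x4) ∨ (¬x2 ∧ ¬x4) ∨ x4) ∧ ¬x3) ∨ (¬((x2 ⊕ ¬x4) ∨ x4) ∧ x3)   [expand ⊕]
≡ (((x2 ∧ ¬¬x4) ∨ (¬x2 ∧ ¬x4) ∨ x4) ∧ ¬x3) ∨ (¬((x2 ∧ ¬¬x4) ∨ (¬x2 ∧ ¬x4) ∨ x4) ∧ x3)   [expand ⊕]
≡ (((x2 ∧ x4) ∨ (¬x2 ∧ ¬x4) ∨ x4) ∧ ¬x3) ∨ (¬((x2 ∧ ¬¬x4) ∨ (¬x2 ∧ ¬x4) ∨ x4) ∧ x3)   [double negation]
≡ (((x2 ∧ x4) ∨ (¬x2 ∧ ¬x4) ∨ x4) ∧ ¬x3) ∨ (¬(x2 ∧ ¬¬x4) ∧ ¬(¬x2 ∧ ¬x4) ∧ ¬x4 ∧ x3)   [De Morgan]
≡ (((x2 ∧ x4) ∨ (¬x2 ∧ ¬x4) ∨ x4) ∧ ¬x3) ∨ ((¬x2 ∨ ¬¬¬x4) ∧ ¬(¬x2 ∧ ¬x4) ∧ ¬x4 ∧ x3)   [De Morgan]
≡ (((x2 ∧ x4) ∨ (¬x2 ∧ ¬x4) ∨ x4) ∧ ¬x3) ∨ ((¬x2 ∨ ¬x4) ∧ ¬(¬x2 ∧ ¬x4) ∧ ¬x4 ∧ x3)   [double negation]
≡ (((x2 ∧ x4) ∨ (¬x2 ∧ ¬x4) ∨ x4) ∧ ¬x3) ∨ ((¬x2 ∨ ¬x4) ∧ (¬¬x2 ∨ ¬¬x4) ∧ ¬x4 ∧ x3)   [De Morgan]
≡ (((x2 ∧ x4) ∨ (¬x2 ∧ ¬x4) ∨ x4) ∧ ¬x3) ∨ ((¬x2 ∨ ¬x4) ∧ (x2 ∨ ¬¬x4) ∧ ¬x4 ∧ x3)   [double negation]
≡ (((x2 ∧ x4) ∨ (¬x2 ∧ ¬x4) ∨ x4) ∧ ¬x3) ∨ ((¬x2 ∨ ¬x4) ∧ (x2 ∨ x4) ∧ ¬x4 ∧ x3)   [double negation]
≡ (x2 ∧ x4 ∧ ¬x3) ∨ (¬x2 ∧ ¬x4 ∧ ¬x3) ∨ (x4 ∧ ¬x3) ∨ (¬x2 ∧ x2 ∧ ¬x4 ∧ x3) ∨ (¬x2 ∧ x4 ∧ ¬x4 ∧ x3) ∨ (¬x4 ∧ x2 ∧ ¬x4 ∧ x3) ∨ (¬x4 ∧ x4 ∧ ¬x4 ∧ x3)   [distribute ∧ over ∨]
≡ (¬x2 ∧ ¬x4 ∧ ¬x3) ∨ (x4 ∧ ¬x3) ∨ (¬x4 ∧ x2 ∧ x3)   [simplify]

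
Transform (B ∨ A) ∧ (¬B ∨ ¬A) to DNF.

(B ∨ A) ∧ (¬B ∨ ¬A)
≡ B ∧ ¬B ∨ B ∧ ¬A ∨ A ∧ ¬B ∨ A ∧ ¬A   — distribute ∧ over ∨
≡ B ∧ ¬A ∨ A ∧ ¬B   — simplify

B ∧ ¬A ∨ A ∧ ¬B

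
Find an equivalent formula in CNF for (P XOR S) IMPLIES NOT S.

NOT S OR P

(P XOR S) IMPLIES NOT S
≡ NOT (P XOR S) OR NOT S   (eliminate IMPLIES)
≡ NOT ((P OR S) AND NOT (P AND S)) OR NOT S   (expand XOR)
≡ NOT (P OR S) OR NOT NOT (P AND S) OR NOT S   (De Morgan)
≡ (NOT P AND NOT S) OR NOT NOT (P AND S) OR NOT S   (De Morgan)
≡ (NOT P AND NOT S) OR (P AND S) OR NOT S   (double negation)
≡ (NOT P OR P OR NOT S) AND (NOT P OR S OR NOT S) AND (NOT S OR P OR NOT S) AND (NOT S OR S OR NOT S)   (distribute OR over AND)
≡ NOT S OR P   (simplify)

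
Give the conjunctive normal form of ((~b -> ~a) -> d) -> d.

b | ~a | d

((~b -> ~a) -> d) -> d
≡ ~((~b -> ~a) -> d) | d   [eliminate ->]
≡ ~(~(~b -> ~a) | d) | d   [eliminate ->]
≡ ~(~(~~b | ~a) | d) | d   [eliminate ->]
≡ (~~(~~b | ~a) & ~d) | d   [De Morgan]
≡ ((~~b | ~a) & ~d) | d   [double negation]
≡ ((b | ~a) & ~d) | d   [double negation]
≡ (b | ~a | d) & (~d | d)   [distribute | over &]
≡ b | ~a | d   [simplify]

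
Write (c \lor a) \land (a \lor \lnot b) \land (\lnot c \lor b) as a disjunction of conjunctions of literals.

(c \lor a) \land (a \lor \lnot b) \land (\lnot c \lor b)
⇔ (c \land a \land \lnot c) \lor (c \land a \land b) \lor (c \land \lnot b \land \lnot c) \lor (c \land \lnot b \land b) \lor (a \land a \land \lnot c) \lor (a \land a \land b) \lor (a \land \lnot b \land \lnot c) \lor (a \land \lnot b \land b)   (distribute \land over \lor)
⇔ (a \land \lnot c) \lor (a \land b)   (simplify)

(a \land \lnot c) \lor (a \land b)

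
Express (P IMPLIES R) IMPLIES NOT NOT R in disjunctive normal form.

(P IMPLIES R) IMPLIES NOT NOT R
= NOT (P IMPLIES R) OR NOT NOT R   (eliminate IMPLIES)
= NOT (NOT P OR R) OR NOT NOT R   (eliminate IMPLIES)
= (NOT NOT P AND NOT R) OR NOT NOT R   (De Morgan)
= (P AND NOT R) OR NOT NOT R   (double negation)
= (P AND NOT R) OR R   (double negation)

(P AND NOT R) OR R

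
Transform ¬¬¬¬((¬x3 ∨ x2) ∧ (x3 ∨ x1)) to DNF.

¬x3 ∧ x1 ∨ x2 ∧ x3 ∨ x2 ∧ x1

¬¬¬¬((¬x3 ∨ x2) ∧ (x3 ∨ x1))
≡ ¬¬((¬x3 ∨ x2) ∧ (x3 ∨ x1))   [double negation]
≡ (¬x3 ∨ x2) ∧ (x3 ∨ x1)   [double negation]
≡ ¬x3 ∧ x3 ∨ ¬x3 ∧ x1 ∨ x2 ∧ x3 ∨ x2 ∧ x1   [distribute ∧ over ∨]
≡ ¬x3 ∧ x1 ∨ x2 ∧ x3 ∨ x2 ∧ x1   [simplify]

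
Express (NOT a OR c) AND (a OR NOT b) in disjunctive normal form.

(NOT a OR c) AND (a OR NOT b)
≡ (NOT a AND a) OR (NOT a AND NOT b) OR (c AND a) OR (c AND NOT b)   [distribute AND over OR]
≡ (NOT a AND NOT b) OR (c AND a) OR (c AND NOT b)   [simplify]

(NOT a AND NOT b) OR (c AND a) OR (c AND NOT b)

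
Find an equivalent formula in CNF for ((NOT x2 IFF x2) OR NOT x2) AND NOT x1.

((NOT x2 IFF x2) OR NOT x2) AND NOT x1
⇔ (((NOT x2 IMPLIES x2) AND (x2 IMPLIES NOT x2)) OR NOT x2) AND NOT x1   [eliminate IFF]
⇔ (((NOT NOT x2 OR x2) AND (x2 IMPLIES NOT x2)) OR NOT x2) AND NOT x1   [eliminate IMPLIES]
⇔ (((NOT NOT x2 OR x2) AND (NOT x2 OR NOT x2)) OR NOT x2) AND NOT x1   [eliminate IMPLIES]
⇔ (((x2 OR x2) AND (NOT x2 OR NOT x2)) OR NOT x2) AND NOT x1   [double negation]
⇔ (x2 OR x2 OR NOT x2) AND (NOT x2 OR NOT x2 OR NOT x2) AND NOT x1   [distribute OR over AND]
⇔ NOT x2 AND NOT x1   [simplify]

NOT x2 AND NOT x1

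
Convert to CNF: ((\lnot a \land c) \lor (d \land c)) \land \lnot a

((\lnot a \land c) \lor (d \land c)) \land \lnot a
= (\lnot a \lor d) \land (\lnot a \lor c) \land (c \lor d) \land (c \lor c) \land \lnot a   — distribute \lor over \land
= c \land \lnot a   — simplify

c \land \lnot a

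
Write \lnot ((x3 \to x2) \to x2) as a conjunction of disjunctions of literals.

\lnot ((x3 \to x2) \to x2)
≡ \lnot (\lnot (x3 \to x2) \lor x2)   [eliminate \to]
≡ \lnot (\lnot (\lnot x3 \lor x2) \lor x2)   [eliminate \to]
≡ \lnot \lnot (\lnot x3 \lor x2) \land \lnot x2   [De Morgan]
≡ (\lnot x3 \lor x2) \land \lnot x2   [double negation]

(\lnot x3 \lor x2) \land \lnot x2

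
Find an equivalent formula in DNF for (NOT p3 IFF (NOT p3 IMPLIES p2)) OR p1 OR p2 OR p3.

(NOT p3 IFF (NOT p3 IMPLIES p2)) OR p1 OR p2 OR p3
⇔ ((NOT p3 IMPLIES (NOT p3 IMPLIES p2)) AND ((NOT p3 IMPLIES p2) IMPLIES NOT p3)) OR p1 OR p2 OR p3   (eliminate IFF)
⇔ ((NOT NOT p3 OR (NOT p3 IMPLIES p2)) AND ((NOT p3 IMPLIES p2) IMPLIES NOT p3)) OR p1 OR p2 OR p3   (eliminate IMPLIES)
⇔ ((NOT NOT p3 OR NOT NOT p3 OR p2) AND ((NOT p3 IMPLIES p2) IMPLIES NOT p3)) OR p1 OR p2 OR p3   (eliminate IMPLIES)
⇔ ((NOT NOT p3 OR NOT NOT p3 OR p2) AND (NOT (NOT p3 IMPLIES p2) OR NOT p3)) OR p1 OR p2 OR p3   (eliminate IMPLIES)
⇔ ((NOT NOT p3 OR NOT NOT p3 OR p2) AND (NOT (NOT NOT p3 OR p2) OR NOT p3)) OR p1 OR p2 OR p3   (eliminate IMPLIES)
⇔ ((p3 OR NOT NOT p3 OR p2) AND (NOT (NOT NOT p3 OR p2) OR NOT p3)) OR p1 OR p2 OR p3   (double negation)
⇔ ((p3 OR p3 OR p2) AND (NOT (NOT NOT p3 OR p2) OR NOT p3)) OR p1 OR p2 OR p3   (double negation)
⇔ ((p3 OR p3 OR p2) AND ((NOT NOT NOT p3 AND NOT p2) OR NOT p3)) OR p1 OR p2 OR p3   (De Morgan)
⇔ ((p3 OR p3 OR p2) AND ((NOT p3 AND NOT p2) OR NOT p3)) OR p1 OR p2 OR p3   (double negation)
⇔ (p3 AND NOT p3 AND NOT p2) OR (p3 AND NOT p3) OR (p3 AND NOT p3 AND NOT p2) OR (p3 AND NOT p3) OR (p2 AND NOT p3 AND NOT p2) OR (p2 AND NOT p3) OR p1 OR p2 OR p3   (distribute AND over OR)
⇔ p1 OR p2 OR p3   (simplify)

p1 OR p2 OR p3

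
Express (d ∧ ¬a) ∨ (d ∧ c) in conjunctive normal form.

d ∧ (¬a ∨ c)

(d ∧ ¬a) ∨ (d ∧ c)
≡ (d ∨ d) ∧ (d ∨ c) ∧ (¬a ∨ d) ∧ (¬a ∨ c)   [distribute ∨ over ∧]
≡ d ∧ (¬a ∨ c)   [simplify]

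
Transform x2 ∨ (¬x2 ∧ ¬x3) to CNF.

x2 ∨ (¬x2 ∧ ¬x3)
= (x2 ∨ ¬x2) ∧ (x2 ∨ ¬x3)   [distribute ∨ over ∧]
= x2 ∨ ¬x3   [simplify]

x2 ∨ ¬x3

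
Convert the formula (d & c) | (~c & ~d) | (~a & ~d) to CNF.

(d & c) | (~c & ~d) | (~a & ~d)
⇔ (d | ~c | ~a) & (d | ~c | ~d) & (d | ~d | ~a) & (d | ~d | ~d) & (c | ~c | ~a) & (c | ~c | ~d) & (c | ~d | ~a) & (c | ~d | ~d)   [distribute | over &]
⇔ (d | ~c | ~a) & (c | ~d)   [simplify]

(d | ~c | ~a) & (c | ~d)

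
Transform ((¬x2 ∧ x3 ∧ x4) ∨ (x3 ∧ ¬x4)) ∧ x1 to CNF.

(¬x2 ∨ ¬x4) ∧ x3 ∧ x1

((¬x2 ∧ x3 ∧ x4) ∨ (x3 ∧ ¬x4)) ∧ x1
= (¬x2 ∨ x3) ∧ (¬x2 ∨ ¬x4) ∧ (x3 ∨ x3) ∧ (x3 ∨ ¬x4) ∧ (x4 ∨ x3) ∧ (x4 ∨ ¬x4) ∧ x1
= (¬x2 ∨ ¬x4) ∧ x3 ∧ x1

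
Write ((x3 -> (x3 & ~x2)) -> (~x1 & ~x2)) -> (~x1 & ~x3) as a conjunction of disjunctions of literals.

((x3 -> (x3 & ~x2)) -> (~x1 & ~x2)) -> (~x1 & ~x3)
≡ ~((x3 -> (x3 & ~x2)) -> (~x1 & ~x2)) | (~x1 & ~x3)   [eliminate ->]
≡ ~(~(x3 -> (x3 & ~x2)) | (~x1 & ~x2)) | (~x1 & ~x3)   [eliminate ->]
≡ ~(~(~x3 | (x3 & ~x2)) | (~x1 & ~x2)) | (~x1 & ~x3)   [eliminate ->]
≡ (~~(~x3 | (x3 & ~x2)) & ~(~x1 & ~x2)) | (~x1 & ~x3)   [De Morgan]
≡ ((~x3 | (x3 & ~x2)) & ~(~x1 & ~x2)) | (~x1 & ~x3)   [double negation]
≡ ((~x3 | (x3 & ~x2)) & (~~x1 | ~~x2)) | (~x1 & ~x3)   [De Morgan]
≡ ((~x3 | (x3 & ~x2)) & (x1 | ~~x2)) | (~x1 & ~x3)   [double negation]
≡ ((~x3 | (x3 & ~x2)) & (x1 | x2)) | (~x1 & ~x3)   [double negation]
≡ (~x3 | x3 | ~x1) & (~x3 | x3 | ~x3) & (~x3 | ~x2 | ~x1) & (~x3 | ~x2 | ~x3) & (x1 | x2 | ~x1) & (x1 | x2 | ~x3)   [distribute | over &]
≡ (~x3 | ~x2) & (x1 | x2 | ~x3)   [simplify]

(~x3 | ~x2) & (x1 | x2 | ~x3)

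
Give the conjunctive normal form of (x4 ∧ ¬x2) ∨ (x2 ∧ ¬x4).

(x4 ∧ ¬x2) ∨ (x2 ∧ ¬x4)
≡ (x4 ∨ x2) ∧ (x4 ∨ ¬x4) ∧ (¬x2 ∨ x2) ∧ (¬x2 ∨ ¬x4)   [distribute ∨ over ∧]
≡ (x4 ∨ x2) ∧ (¬x2 ∨ ¬x4)   [simplify]

(x4 ∨ x2) ∧ (¬x2 ∨ ¬x4)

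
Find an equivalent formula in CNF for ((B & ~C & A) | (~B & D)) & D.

((B & ~C & A) | (~B & D)) & D
≡ (B | ~B) & (B | D) & (~C | ~B) & (~C | D) & (A | ~B) & (A | D) & D
≡ (~C | ~B) & (A | ~B) & D

(~C | ~B) & (A | ~B) & D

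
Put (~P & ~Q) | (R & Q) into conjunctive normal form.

(~P | R) & (~P | Q) & (~Q | R)

(~P & ~Q) | (R & Q)
≡ (~P | R) & (~P | Q) & (~Q | R) & (~Q | Q)   [distribute | over &]
≡ (~P | R) & (~P | Q) & (~Q | R)   [simplify]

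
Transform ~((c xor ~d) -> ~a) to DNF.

~((c xor ~d) -> ~a)
≡ ~(~(c xor ~d) | ~a)
≡ ~(~((c & ~~d) | (~c & ~d)) | ~a)
≡ ~~((c & ~~d) | (~c & ~d)) & ~~a
≡ ((c & ~~d) | (~c & ~d)) & ~~a
≡ ((c & d) | (~c & ~d)) & ~~a
≡ ((c & d) | (~c & ~d)) & a
≡ (c & d & a) | (~c & ~d & a)

(c & d & a) | (~c & ~d & a)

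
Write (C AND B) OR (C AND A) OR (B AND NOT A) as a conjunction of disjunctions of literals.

(C OR B) AND (C OR NOT A) AND (B OR A)

(C AND B) OR (C AND A) OR (B AND NOT A)
≡ (C OR C OR B) AND (C OR C OR NOT A) AND (C OR A OR B) AND (C OR A OR NOT A) AND (B OR C OR B) AND (B OR C OR NOT A) AND (B OR A OR B) AND (B OR A OR NOT A)   [distribute OR over AND]
≡ (C OR B) AND (C OR NOT A) AND (B OR A)   [simplify]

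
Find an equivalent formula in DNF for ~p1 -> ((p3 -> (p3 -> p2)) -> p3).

p1 | p3

~p1 -> ((p3 -> (p3 -> p2)) -> p3)
≡ ~~p1 | ((p3 -> (p3 -> p2)) -> p3)   [eliminate ->]
≡ ~~p1 | ~(p3 -> (p3 -> p2)) | p3   [eliminate ->]
≡ ~~p1 | ~(~p3 | (p3 -> p2)) | p3   [eliminate ->]
≡ ~~p1 | ~(~p3 | ~p3 | p2) | p3   [eliminate ->]
≡ p1 | ~(~p3 | ~p3 | p2) | p3   [double negation]
≡ p1 | (~~p3 & ~~p3 & ~p2) | p3   [De Morgan]
≡ p1 | (p3 & ~~p3 & ~p2) | p3   [double negation]
≡ p1 | (p3 & p3 & ~p2) | p3   [double negation]
≡ p1 | p3   [simplify]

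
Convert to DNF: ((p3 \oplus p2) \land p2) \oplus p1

((p3 \oplus p2) \land p2) \oplus p1
≡ ((p3 \oplus p2) \land p2 \land \lnot p1) \lor (\lnot ((p3 \oplus p2) \land p2) \land p1)   — expand \oplus
≡ (((p3 \land \lnot p2) \lor (\lnot p3 \land p2)) \land p2 \land \lnot p1) \lor (\lnot ((p3 \oplus p2) \land p2) \land p1)   — expand \oplus
≡ (((p3 \land \lnot p2) \lor (\lnot p3 \land p2)) \land p2 \land \lnot p1) \lor (\lnot (((p3 \land \lnot p2) \lor (\lnot p3 \land p2)) \land p2) \land p1)   — expand \oplus
≡ (((p3 \land \lnot p2) \lor (\lnot p3 \land p2)) \land p2 \land \lnot p1) \lor ((\lnot ((p3 \land \lnot p2) \lor (\lnot p3 \land p2)) \lor \lnot p2) \land p1)   — De Morgan
≡ (((p3 \land \lnot p2) \lor (\lnot p3 \land p2)) \land p2 \land \lnot p1) \lor (((\lnot (p3 \land \lnot p2) \land \lnot (\lnot p3 \land p2)) \lor \lnot p2) \land p1)   — De Morgan
≡ (((p3 \land \lnot p2) \lor (\lnot p3 \land p2)) \land p2 \land \lnot p1) \lor ((((\lnot p3 \lor \lnot \lnot p2) \land \lnot (\lnot p3 \land p2)) \lor \lnot p2) \land p1)   — De Morgan
≡ (((p3 \land \lnot p2) \lor (\lnot p3 \land p2)) \land p2 \land \lnot p1) \lor ((((\lnot p3 \lor p2) \land \lnot (\lnot p3 \land p2)) \lor \lnot p2) \land p1)   — double negation
≡ (((p3 \land \lnot p2) \lor (\lnot p3 \land p2)) \land p2 \land \lnot p1) \lor ((((\lnot p3 \lor p2) \land (\lnot \lnot p3 \lor \lnot p2)) \lor \lnot p2) \land p1)   — De Morgan
≡ (((p3 \land \lnot p2) \lor (\lnot p3 \land p2)) \land p2 \land \lnot p1) \lor ((((\lnot p3 \lor p2) \land (p3 \lor \lnot p2)) \lor \lnot p2) \land p1)   — double negation
≡ (p3 \land \lnot p2 \land p2 \land \lnot p1) \lor (\lnot p3 \land p2 \land p2 \land \lnot p1) \lor (\lnot p3 \land p3 \land p1) \lor (\lnot p3 \land \lnot p2 \land p1) \lor (p2 \land p3 \land p1) \lor (p2 \land \lnot p2 \land p1) \lor (\lnot p2 \land p1)   — distribute \land over \lor
≡ (\lnot p3 \land p2 \land \lnot p1) \lor (p2 \land p3 \land p1) \lor (\lnot p2 \land p1)   — simplify

(\lnot p3 \land p2 \land \lnot p1) \lor (p2 \land p3 \land p1) \lor (\lnot p2 \land p1)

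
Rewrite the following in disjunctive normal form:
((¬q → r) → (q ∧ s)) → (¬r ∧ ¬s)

(q ∧ ¬s) ∨ (r ∧ ¬q) ∨ (r ∧ ¬s) ∨ (¬r ∧ ¬s)

((¬q → r) → (q ∧ s)) → (¬r ∧ ¬s)
⇔ ¬((¬q → r) → (q ∧ s)) ∨ (¬r ∧ ¬s)   [eliminate →]
⇔ ¬(¬(¬q → r) ∨ (q ∧ s)) ∨ (¬r ∧ ¬s)   [eliminate →]
⇔ ¬(¬(¬¬q ∨ r) ∨ (q ∧ s)) ∨ (¬r ∧ ¬s)   [eliminate →]
⇔ (¬¬(¬¬q ∨ r) ∧ ¬(q ∧ s)) ∨ (¬r ∧ ¬s)   [De Morgan]
⇔ ((¬¬q ∨ r) ∧ ¬(q ∧ s)) ∨ (¬r ∧ ¬s)   [double negation]
⇔ ((q ∨ r) ∧ ¬(q ∧ s)) ∨ (¬r ∧ ¬s)   [double negation]
⇔ ((q ∨ r) ∧ (¬q ∨ ¬s)) ∨ (¬r ∧ ¬s)   [De Morgan]
⇔ (q ∧ ¬q) ∨ (q ∧ ¬s) ∨ (r ∧ ¬q) ∨ (r ∧ ¬s) ∨ (¬r ∧ ¬s)   [distribute ∧ over ∨]
⇔ (q ∧ ¬s) ∨ (r ∧ ¬q) ∨ (r ∧ ¬s) ∨ (¬r ∧ ¬s)   [simplify]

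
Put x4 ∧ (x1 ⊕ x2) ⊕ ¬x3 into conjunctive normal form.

x4 ∧ (x1 ⊕ x2) ⊕ ¬x3
≡ (x4 ∧ (x1 ⊕ x2) ∨ ¬x3) ∧ ¬(x4 ∧ (x1 ⊕ x2) ∧ ¬x3)   — expand ⊕
≡ (x4 ∧ (x1 ∨ x2) ∧ ¬(x1 ∧ x2) ∨ ¬x3) ∧ ¬(x4 ∧ (x1 ⊕ x2) ∧ ¬x3)   — expand ⊕
≡ (x4 ∧ (x1 ∨ x2) ∧ ¬(x1 ∧ x2) ∨ ¬x3) ∧ ¬(x4 ∧ (x1 ∨ x2) ∧ ¬(x1 ∧ x2) ∧ ¬x3)   — expand ⊕
≡ (x4 ∧ (x1 ∨ x2) ∧ (¬x1 ∨ ¬x2) ∨ ¬x3) ∧ ¬(x4 ∧ (x1 ∨ x2) ∧ ¬(x1 ∧ x2) ∧ ¬x3)   — De Morgan
≡ (x4 ∧ (x1 ∨ x2) ∧ (¬x1 ∨ ¬x2) ∨ ¬x3) ∧ (¬x4 ∨ ¬(x1 ∨ x2) ∨ ¬¬(x1 ∧ x2) ∨ ¬¬x3)   — De Morgan
≡ (x4 ∧ (x1 ∨ x2) ∧ (¬x1 ∨ ¬x2) ∨ ¬x3) ∧ (¬x4 ∨ ¬x1 ∧ ¬x2 ∨ ¬¬(x1 ∧ x2) ∨ ¬¬x3)   — De Morgan
≡ (x4 ∧ (x1 ∨ x2) ∧ (¬x1 ∨ ¬x2) ∨ ¬x3) ∧ (¬x4 ∨ ¬x1 ∧ ¬x2 ∨ x1 ∧ x2 ∨ ¬¬x3)   — double negation
≡ (x4 ∧ (x1 ∨ x2) ∧ (¬x1 ∨ ¬x2) ∨ ¬x3) ∧ (¬x4 ∨ ¬x1 ∧ ¬x2 ∨ x1 ∧ x2 ∨ x3)   — double negation
≡ (x4 ∨ ¬x3) ∧ (x1 ∨ x2 ∨ ¬x3) ∧ (¬x1 ∨ ¬x2 ∨ ¬x3) ∧ (¬x4 ∨ ¬x1 ∨ x1 ∨ x3) ∧ (¬x4 ∨ ¬x1 ∨ x2 ∨ x3) ∧ (¬x4 ∨ ¬x2 ∨ x1 ∨ x3) ∧ (¬x4 ∨ ¬x2 ∨ x2 ∨ x3)   — distribute ∨ over ∧
≡ (x4 ∨ ¬x3) ∧ (x1 ∨ x2 ∨ ¬x3) ∧ (¬x1 ∨ ¬x2 ∨ ¬x3) ∧ (¬x4 ∨ ¬x1 ∨ x2 ∨ x3) ∧ (¬x4 ∨ ¬x2 ∨ x1 ∨ x3)   — simplify

(x4 ∨ ¬x3) ∧ (x1 ∨ x2 ∨ ¬x3) ∧ (¬x1 ∨ ¬x2 ∨ ¬x3) ∧ (¬x4 ∨ ¬x1 ∨ x2 ∨ x3) ∧ (¬x4 ∨ ¬x2 ∨ x1 ∨ x3)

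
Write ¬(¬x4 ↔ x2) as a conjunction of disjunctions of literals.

(¬x4 ∨ x2) ∧ (¬x2 ∨ x4)

¬(¬x4 ↔ x2)
≡ ¬((¬x4 → x2) ∧ (x2 → ¬x4))   [eliminate ↔]
≡ ¬((¬¬x4 ∨ x2) ∧ (x2 → ¬x4))   [eliminate →]
≡ ¬((¬¬x4 ∨ x2) ∧ (¬x2 ∨ ¬x4))   [eliminate →]
≡ ¬(¬¬x4 ∨ x2) ∨ ¬(¬x2 ∨ ¬x4)   [De Morgan]
≡ (¬¬¬x4 ∧ ¬x2) ∨ ¬(¬x2 ∨ ¬x4)   [De Morgan]
≡ (¬x4 ∧ ¬x2) ∨ ¬(¬x2 ∨ ¬x4)   [double negation]
≡ (¬x4 ∧ ¬x2) ∨ (¬¬x2 ∧ ¬¬x4)   [De Morgan]
≡ (¬x4 ∧ ¬x2) ∨ (x2 ∧ ¬¬x4)   [double negation]
≡ (¬x4 ∧ ¬x2) ∨ (x2 ∧ x4)   [double negation]
≡ (¬x4 ∨ x2) ∧ (¬x4 ∨ x4) ∧ (¬x2 ∨ x2) ∧ (¬x2 ∨ x4)   [distribute ∨ over ∧]
≡ (¬x4 ∨ x2) ∧ (¬x2 ∨ x4)   [simplify]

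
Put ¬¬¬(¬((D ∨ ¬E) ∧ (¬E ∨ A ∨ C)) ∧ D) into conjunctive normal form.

¬¬¬(¬((D ∨ ¬E) ∧ (¬E ∨ A ∨ C)) ∧ D)
≡ ¬(¬((D ∨ ¬E) ∧ (¬E ∨ A ∨ C)) ∧ D)   [double negation]
≡ ¬¬((D ∨ ¬E) ∧ (¬E ∨ A ∨ C)) ∨ ¬D   [De Morgan]
≡ ((D ∨ ¬E) ∧ (¬E ∨ A ∨ C)) ∨ ¬D   [double negation]
≡ (D ∨ ¬E ∨ ¬D) ∧ (¬E ∨ A ∨ C ∨ ¬D)   [distribute ∨ over ∧]
≡ ¬E ∨ A ∨ C ∨ ¬D   [simplify]

¬E ∨ A ∨ C ∨ ¬D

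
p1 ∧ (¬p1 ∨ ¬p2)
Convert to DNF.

p1 ∧ ¬p2

p1 ∧ (¬p1 ∨ ¬p2)
= (p1 ∧ ¬p1) ∨ (p1 ∧ ¬p2)   [distribute ∧ over ∨]
= p1 ∧ ¬p2   [simplify]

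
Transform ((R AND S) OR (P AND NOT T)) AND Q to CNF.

((R AND S) OR (P AND NOT T)) AND Q
⇔ (R OR P) AND (R OR NOT T) AND (S OR P) AND (S OR NOT T) AND Q   — distribute OR over AND

(R OR P) AND (R OR NOT T) AND (S OR P) AND (S OR NOT T) AND Q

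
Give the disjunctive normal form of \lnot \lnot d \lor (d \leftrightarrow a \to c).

\lnot \lnot d \lor (d \leftrightarrow a \to c)
≡ \lnot \lnot d \lor (d \to (a \to c)) \land ((a \to c) \to d)   [eliminate \leftrightarrow]
≡ \lnot \lnot d \lor (\lnot d \lor (a \to c)) \land ((a \to c) \to d)   [eliminate \to]
≡ \lnot \lnot d \lor (\lnot d \lor \lnot a \lor c) \land ((a \to c) \to d)   [eliminate \to]
≡ \lnot \lnot d \lor (\lnot d \lor \lnot a \lor c) \land (\lnot (a \to c) \lor d)   [eliminate \to]
≡ \lnot \lnot d \lor (\lnot d \lor \lnot a \lor c) \land (\lnot (\lnot a \lor c) \lor d)   [eliminate \to]
≡ d \lor (\lnot d \lor \lnot a \lor c) \land (\lnot (\lnot a \lor c) \lor d)   [double negation]
≡ d \lor (\lnot d \lor \lnot a \lor c) \land (\lnot \lnot a \land \lnot c \lor d)   [De Morgan]
≡ d \lor (\lnot d \lor \lnot a \lor c) \land (a \land \lnot c \lor d)   [double negation]
≡ d \lor \lnot d \land a \land \lnot c \lor \lnot d \land d \lor \lnot a \land a \land \lnot c \lor \lnot a \land d \lor c \land a \land \lnot c \lor c \land d   [distribute \land over \lor]
≡ d \lor \lnot d \land a \land \lnot c   [simplify]

d \lor \lnot d \land a \land \lnot c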